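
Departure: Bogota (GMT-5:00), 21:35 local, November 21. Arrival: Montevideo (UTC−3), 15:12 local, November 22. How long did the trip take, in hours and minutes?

15 hours 37 minutes

Montevideo is 2:00 ahead of Bogota.
Clock-face elapsed time (ignoring zones) is 17 hours 37 minutes.
Actual elapsed = 17 hours 37 minutes − 2:00 = 15 hours 37 minutes.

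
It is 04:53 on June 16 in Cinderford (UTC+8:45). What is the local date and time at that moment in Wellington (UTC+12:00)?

08:08 on June 16

In UTC: 04:53 − 8:45 = 20:08 on Jun 15.
Wellington is UTC+12:00: 20:08 + 12:00 = 08:08 on Jun 16.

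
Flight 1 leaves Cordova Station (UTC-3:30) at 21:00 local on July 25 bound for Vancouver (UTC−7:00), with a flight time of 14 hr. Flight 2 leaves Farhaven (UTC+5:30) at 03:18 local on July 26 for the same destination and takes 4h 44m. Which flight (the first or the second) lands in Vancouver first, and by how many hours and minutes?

Flight 1 in UTC: 21:00 + 3:30 = 00:30 on Jul 26.
+14 hours → arrive 14:30 UTC on Jul 26.
Flight 2 in UTC: 03:18 − 5:30 = 21:48 on Jul 25.
+4 hours 44 minutes → arrive 02:32 UTC on Jul 26.
Flight 2 lands earlier by 11 hours 58 minutes.

the second, by 11 hours 58 minutes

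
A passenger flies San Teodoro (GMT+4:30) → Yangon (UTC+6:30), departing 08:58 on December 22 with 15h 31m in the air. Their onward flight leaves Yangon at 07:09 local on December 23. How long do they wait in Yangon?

4 hours 40 minutes

Convert departure to UTC: 08:58 − 4:30 = 04:28 UTC on Dec 22.
Add 15 hours and 31 minutes flight time → 19:59 UTC.
Yangon is UTC+6:30, so local arrival = 19:59 + 6:30 = 02:29 on Dec 23.
Layover = 07:09 − 02:29 = 4 hours 40 minutes.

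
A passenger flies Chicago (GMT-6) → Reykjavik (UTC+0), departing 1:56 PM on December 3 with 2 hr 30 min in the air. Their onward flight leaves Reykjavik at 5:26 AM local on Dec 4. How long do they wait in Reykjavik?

7 hours

Convert departure to UTC: 1:56 PM + 6:00 = 7:56 PM UTC on Dec 3.
Add 2 hours and 30 minutes flight time → 10:26 PM UTC.
Reykjavik is UTC+0, so local arrival is the same: 10:26 PM on Dec 3.
Layover = 5:26 AM − 10:26 PM (+1 day) = 7 hours.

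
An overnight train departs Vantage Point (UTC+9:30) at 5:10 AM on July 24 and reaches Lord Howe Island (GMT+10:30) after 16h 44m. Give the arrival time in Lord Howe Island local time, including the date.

Lord Howe Island is 1:00 ahead of Vantage Point.
After 16 hours 44 minutes it is 9:54 PM in Vantage Point.
Shift by the zone difference: 9:54 PM + 1:00 = 10:54 PM on Jul 24 in Lord Howe Island.

10:54 PM on July 24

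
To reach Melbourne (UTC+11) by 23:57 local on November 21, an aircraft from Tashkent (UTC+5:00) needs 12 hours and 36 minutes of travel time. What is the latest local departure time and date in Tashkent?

Target arrival in UTC: 23:57 − 11:00 = 12:57 on Nov 21.
Subtract 12 hours 36 minutes → departure 00:21 UTC on Nov 21.
Tashkent is UTC+5:00: 00:21 + 5:00 = 05:21 on Nov 21.

05:21 on Nov 21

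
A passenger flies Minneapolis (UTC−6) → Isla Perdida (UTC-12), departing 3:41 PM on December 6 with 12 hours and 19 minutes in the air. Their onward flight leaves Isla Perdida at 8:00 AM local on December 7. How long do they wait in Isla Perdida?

Convert departure to UTC: 3:41 PM + 6:00 = 9:41 PM UTC on Dec 6.
Add 12 hours and 19 minutes flight time → 10:00 AM UTC (Dec 7).
Isla Perdida is UTC−12:00, so local arrival = 10:00 AM − 12:00 = 10:00 PM on Dec 6.
Layover = 8:00 AM − 10:00 PM (+1 day) = 10 hours.

10 hours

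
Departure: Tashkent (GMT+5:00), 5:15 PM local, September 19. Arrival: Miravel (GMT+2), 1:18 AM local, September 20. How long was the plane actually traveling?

11 hours 3 minutes

Miravel is 3:00 behind Tashkent.
Clock-face elapsed time (ignoring zones) is 8 hours 3 minutes.
Actual elapsed = 8 hours 3 minutes + 3:00 = 11 hours 3 minutes.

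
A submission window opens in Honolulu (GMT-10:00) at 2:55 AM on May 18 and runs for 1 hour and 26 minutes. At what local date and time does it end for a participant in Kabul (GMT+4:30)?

Convert start to UTC: 2:55 AM + 10:00 = 12:55 PM UTC on May 18.
Add 1 hour and 26 minutes duration → 2:21 PM UTC.
Kabul is UTC+4:30, so local end time = 2:21 PM + 4:30 = 6:51 PM on May 18.

6:51 PM on May 18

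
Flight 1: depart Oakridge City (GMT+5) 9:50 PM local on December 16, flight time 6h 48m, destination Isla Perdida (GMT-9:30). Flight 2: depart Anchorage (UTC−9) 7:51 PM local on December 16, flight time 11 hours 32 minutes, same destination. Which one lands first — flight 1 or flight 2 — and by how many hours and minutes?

Flight 1 in UTC: 9:50 PM − 5:00 = 4:50 PM on Dec 16.
+6 hours 48 minutes → arrive 11:38 PM UTC on Dec 16.
Flight 2 in UTC: 7:51 PM + 9:00 = 4:51 AM on Dec 17.
+11 hours 32 minutes → arrive 4:23 PM UTC on Dec 17.
Flight 1 lands earlier by 16 hours 45 minutes.

the first, by 16 hours 45 minutes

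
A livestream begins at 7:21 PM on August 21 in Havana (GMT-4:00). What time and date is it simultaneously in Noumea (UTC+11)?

10:21 AM on Aug 22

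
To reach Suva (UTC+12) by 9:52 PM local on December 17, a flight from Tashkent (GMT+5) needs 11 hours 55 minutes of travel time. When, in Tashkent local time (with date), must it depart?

Target arrival in UTC: 9:52 PM − 12:00 = 9:52 AM on Dec 17.
Subtract 11 hours 55 minutes → departure 9:57 PM UTC on Dec 16.
Tashkent is UTC+5:00: 9:57 PM + 5:00 = 2:57 AM on Dec 17.

2:57 AM on December 17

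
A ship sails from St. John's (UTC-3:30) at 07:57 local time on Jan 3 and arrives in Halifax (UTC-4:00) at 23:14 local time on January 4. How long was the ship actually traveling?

39 hours 47 minutes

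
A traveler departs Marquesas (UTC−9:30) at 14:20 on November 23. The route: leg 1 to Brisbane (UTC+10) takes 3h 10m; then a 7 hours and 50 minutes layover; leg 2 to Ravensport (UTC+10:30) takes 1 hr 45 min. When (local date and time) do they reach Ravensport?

Convert departure to UTC: 14:20 + 9:30 = 23:50 UTC on Nov 23.
Add 3 hours and 10 minutes leg 1 → 03:00 UTC (Nov 24).
Add 7 hours 50 minutes layover in Brisbane → 10:50 UTC.
Add 1 hour 45 minutes leg 2 → 12:35 UTC.
Ravensport is UTC+10:30, so local arrival = 12:35 + 10:30 = 23:05 on Nov 24.

23:05 on Nov 24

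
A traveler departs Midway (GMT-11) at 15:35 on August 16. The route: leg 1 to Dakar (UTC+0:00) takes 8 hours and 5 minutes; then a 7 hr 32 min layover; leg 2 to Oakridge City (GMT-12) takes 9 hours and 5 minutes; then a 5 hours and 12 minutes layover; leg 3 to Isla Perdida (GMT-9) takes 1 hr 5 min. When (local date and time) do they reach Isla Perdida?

Convert departure to UTC: 15:35 + 11:00 = 02:35 UTC on Aug 17.
Add 8 hours and 5 minutes leg 1 → 10:40 UTC.
Add 7 hours 32 minutes layover in Dakar → 18:12 UTC.
Add 9 hours and 5 minutes leg 2 → 03:17 UTC (Aug 18).
Add 5 hours and 12 minutes layover in Oakridge City → 08:29 UTC.
Add 1 hour and 5 minutes leg 3 → 09:34 UTC.
Isla Perdida is UTC−9:00, so local arrival = 09:34 − 9:00 = 00:34 on Aug 18.

00:34 on Aug 18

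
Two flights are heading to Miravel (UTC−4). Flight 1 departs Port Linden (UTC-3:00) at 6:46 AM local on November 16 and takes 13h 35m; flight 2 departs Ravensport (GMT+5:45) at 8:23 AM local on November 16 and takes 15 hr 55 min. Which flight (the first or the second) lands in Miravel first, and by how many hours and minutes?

Flight 1 in UTC: 6:46 AM + 3:00 = 9:46 AM on Nov 16.
+13 hours 35 minutes → arrive 11:21 PM UTC on Nov 16.
Flight 2 in UTC: 8:23 AM − 5:45 = 2:38 AM on Nov 16.
+15 hours and 55 minutes → arrive 6:33 PM UTC on Nov 16.
Flight 2 lands earlier by 4 hours 48 minutes.

the second, by 4 hours 48 minutes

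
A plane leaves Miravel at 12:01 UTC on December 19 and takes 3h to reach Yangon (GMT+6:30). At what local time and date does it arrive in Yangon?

Departure is given in UTC: 12:01 on Dec 19.
Add 3 hours → 15:01 UTC.
Yangon is UTC+6:30: 15:01 + 6:30 = 21:31 on Dec 19.

21:31 on Dec 19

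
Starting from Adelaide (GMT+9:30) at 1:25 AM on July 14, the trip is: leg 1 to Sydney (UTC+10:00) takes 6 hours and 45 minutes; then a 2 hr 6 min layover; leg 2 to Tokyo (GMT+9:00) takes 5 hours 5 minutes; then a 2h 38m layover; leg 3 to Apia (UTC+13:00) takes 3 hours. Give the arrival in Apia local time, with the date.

Convert departure to UTC: 1:25 AM − 9:30 = 3:55 PM UTC on Jul 13.
Add 6 hours 45 minutes leg 1 → 10:40 PM UTC.
Add 2 hours and 6 minutes layover in Sydney → 12:46 AM UTC (Jul 14).
Add 5 hours 5 minutes leg 2 → 5:51 AM UTC.
Add 2 hours and 38 minutes layover in Tokyo → 8:29 AM UTC.
Add 3 hours leg 3 → 11:29 AM UTC.
Apia is UTC+13:00, so local arrival = 11:29 AM + 13:00 = 12:29 AM on Jul 15.

12:29 AM on Jul 15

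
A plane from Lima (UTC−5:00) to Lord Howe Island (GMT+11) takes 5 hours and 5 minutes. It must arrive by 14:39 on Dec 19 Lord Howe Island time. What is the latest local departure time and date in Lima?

Target arrival in UTC: 14:39 − 11:00 = 03:39 on Dec 19.
Subtract 5 hours 5 minutes → departure 22:34 UTC on Dec 18.
Lima is UTC−5:00: 22:34 − 5:00 = 17:34 on Dec 18.

17:34 on December 18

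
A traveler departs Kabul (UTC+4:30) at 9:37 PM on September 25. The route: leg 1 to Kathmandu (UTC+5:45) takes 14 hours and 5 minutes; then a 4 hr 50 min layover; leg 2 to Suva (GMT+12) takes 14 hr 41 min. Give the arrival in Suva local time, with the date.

Convert departure to UTC: 9:37 PM − 4:30 = 5:07 PM UTC on Sep 25.
Add 14 hours 5 minutes leg 1 → 7:12 AM UTC (Sep 26).
Add 4 hours 50 minutes layover in Kathmandu → 12:02 PM UTC.
Add 14 hours and 41 minutes leg 2 → 2:43 AM UTC (Sep 27).
Suva is UTC+12:00, so local arrival = 2:43 AM + 12:00 = 2:43 PM on Sep 27.

2:43 PM on Sep 27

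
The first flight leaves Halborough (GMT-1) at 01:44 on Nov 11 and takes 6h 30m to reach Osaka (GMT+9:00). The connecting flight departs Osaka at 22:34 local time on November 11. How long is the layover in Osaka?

4 hours 20 minutes

Convert departure to UTC: 01:44 + 1:00 = 02:44 UTC on Nov 11.
Add 6 hours 30 minutes flight time → 09:14 UTC.
Osaka is UTC+9:00, so local arrival = 09:14 + 9:00 = 18:14 on Nov 11.
Layover = 22:34 − 18:14 = 4 hours 20 minutes.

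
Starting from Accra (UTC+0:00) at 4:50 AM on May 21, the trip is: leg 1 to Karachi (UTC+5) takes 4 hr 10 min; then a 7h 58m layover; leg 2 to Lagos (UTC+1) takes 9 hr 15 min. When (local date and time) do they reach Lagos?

3:13 AM on May 22

Accra is at UTC+0, so departure is already 4:50 AM UTC on May 21.
Add 4 hours 10 minutes leg 1 → 9:00 AM UTC.
Add 7 hours and 58 minutes layover in Karachi → 4:58 PM UTC.
Add 9 hours and 15 minutes leg 2 → 2:13 AM UTC (May 22).
Lagos is UTC+1:00, so local arrival = 2:13 AM + 1:00 = 3:13 AM on May 22.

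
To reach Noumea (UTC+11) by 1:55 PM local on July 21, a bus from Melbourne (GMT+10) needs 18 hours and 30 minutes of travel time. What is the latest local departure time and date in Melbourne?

6:25 PM on Jul 20

Target arrival in UTC: 1:55 PM − 11:00 = 2:55 AM on Jul 21.
Subtract 18 hours and 30 minutes → departure 8:25 AM UTC on Jul 20.
Melbourne is UTC+10:00: 8:25 AM + 10:00 = 6:25 PM on Jul 20.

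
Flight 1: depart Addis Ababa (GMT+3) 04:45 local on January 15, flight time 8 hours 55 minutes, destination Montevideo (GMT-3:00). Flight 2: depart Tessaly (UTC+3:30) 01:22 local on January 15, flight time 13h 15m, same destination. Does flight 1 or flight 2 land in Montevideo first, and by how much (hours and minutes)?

Flight 1 in UTC: 04:45 − 3:00 = 01:45 on Jan 15.
+8 hours and 55 minutes → arrive 10:40 UTC on Jan 15.
Flight 2 in UTC: 01:22 − 3:30 = 21:52 on Jan 14.
+13 hours and 15 minutes → arrive 11:07 UTC on Jan 15.
Flight 1 lands earlier by 27 minutes.

the first, by 27 minutes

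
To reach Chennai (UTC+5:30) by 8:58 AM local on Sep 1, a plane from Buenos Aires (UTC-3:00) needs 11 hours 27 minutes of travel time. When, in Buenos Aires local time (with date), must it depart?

Target arrival in UTC: 8:58 AM − 5:30 = 3:28 AM on Sep 1.
Subtract 11 hours 27 minutes → departure 4:01 PM UTC on Aug 31.
Buenos Aires is UTC−3:00: 4:01 PM − 3:00 = 1:01 PM on Aug 31.

1:01 PM on Aug 31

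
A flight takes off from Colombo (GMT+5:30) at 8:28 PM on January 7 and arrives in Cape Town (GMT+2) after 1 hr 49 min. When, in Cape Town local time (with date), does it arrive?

Cape Town is 3:30 behind Colombo.
After 1 hour and 49 minutes it is 10:17 PM in Colombo.
Shift by the zone difference: 10:17 PM − 3:30 = 6:47 PM on Jan 7 in Cape Town.

6:47 PM on January 7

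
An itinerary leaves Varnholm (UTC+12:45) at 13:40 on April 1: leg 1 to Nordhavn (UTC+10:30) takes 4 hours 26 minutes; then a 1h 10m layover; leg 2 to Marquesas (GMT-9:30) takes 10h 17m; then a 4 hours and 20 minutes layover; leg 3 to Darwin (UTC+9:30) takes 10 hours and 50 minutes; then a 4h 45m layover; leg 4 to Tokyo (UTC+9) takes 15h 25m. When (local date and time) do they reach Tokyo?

Convert departure to UTC: 13:40 − 12:45 = 00:55 UTC on Apr 1.
Add 4 hours 26 minutes leg 1 → 05:21 UTC.
Add 1 hour 10 minutes layover in Nordhavn → 06:31 UTC.
Add 10 hours and 17 minutes leg 2 → 16:48 UTC.
Add 4 hours 20 minutes layover in Marquesas → 21:08 UTC.
Add 10 hours and 50 minutes leg 3 → 07:58 UTC (Apr 2).
Add 4 hours 45 minutes layover in Darwin → 12:43 UTC.
Add 15 hours 25 minutes leg 4 → 04:08 UTC (Apr 3).
Tokyo is UTC+9:00, so local arrival = 04:08 + 9:00 = 13:08 on Apr 3.

13:08 on Apr 3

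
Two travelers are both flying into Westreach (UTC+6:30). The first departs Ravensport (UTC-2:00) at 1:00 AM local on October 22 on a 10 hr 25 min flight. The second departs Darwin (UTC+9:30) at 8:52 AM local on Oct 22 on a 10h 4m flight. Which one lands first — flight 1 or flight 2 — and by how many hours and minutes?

the second, by 3 hours 59 minutes

Flight 1 in UTC: 1:00 AM + 2:00 = 3:00 AM on Oct 22.
+10 hours and 25 minutes → arrive 1:25 PM UTC on Oct 22.
Flight 2 in UTC: 8:52 AM − 9:30 = 11:22 PM on Oct 21.
+10 hours and 4 minutes → arrive 9:26 AM UTC on Oct 22.
Flight 2 lands earlier by 3 hours 59 minutes.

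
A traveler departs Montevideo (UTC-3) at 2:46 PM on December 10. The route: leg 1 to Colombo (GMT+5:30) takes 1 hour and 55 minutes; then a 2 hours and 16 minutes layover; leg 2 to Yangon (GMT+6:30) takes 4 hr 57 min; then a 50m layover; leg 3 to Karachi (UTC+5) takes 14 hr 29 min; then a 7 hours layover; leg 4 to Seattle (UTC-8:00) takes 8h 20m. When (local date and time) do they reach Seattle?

Convert departure to UTC: 2:46 PM + 3:00 = 5:46 PM UTC on Dec 10.
Add 1 hour 55 minutes leg 1 → 7:41 PM UTC.
Add 2 hours 16 minutes layover in Colombo → 9:57 PM UTC.
Add 4 hours and 57 minutes leg 2 → 2:54 AM UTC (Dec 11).
Add 50 minutes layover in Yangon → 3:44 AM UTC.
Add 14 hours and 29 minutes leg 3 → 6:13 PM UTC.
Add 7 hours layover in Karachi → 1:13 AM UTC (Dec 12).
Add 8 hours and 20 minutes leg 4 → 9:33 AM UTC.
Seattle is UTC−8:00, so local arrival = 9:33 AM − 8:00 = 1:33 AM on Dec 12.

1:33 AM on Dec 12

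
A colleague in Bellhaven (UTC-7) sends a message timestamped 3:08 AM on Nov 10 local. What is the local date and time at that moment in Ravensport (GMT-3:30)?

6:38 AM on Nov 10

In UTC: 3:08 AM + 7:00 = 10:08 AM on Nov 10.
Ravensport is UTC−3:30: 10:08 AM − 3:30 = 6:38 AM on Nov 10.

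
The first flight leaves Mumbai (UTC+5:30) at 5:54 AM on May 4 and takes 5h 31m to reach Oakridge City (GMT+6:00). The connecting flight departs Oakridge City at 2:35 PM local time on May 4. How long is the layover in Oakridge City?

2 hours 40 minutes

Convert departure to UTC: 5:54 AM − 5:30 = 12:24 AM UTC on May 4.
Add 5 hours and 31 minutes flight time → 5:55 AM UTC.
Oakridge City is UTC+6:00, so local arrival = 5:55 AM + 6:00 = 11:55 AM on May 4.
Layover = 2:35 PM − 11:55 AM = 2 hours 40 minutes.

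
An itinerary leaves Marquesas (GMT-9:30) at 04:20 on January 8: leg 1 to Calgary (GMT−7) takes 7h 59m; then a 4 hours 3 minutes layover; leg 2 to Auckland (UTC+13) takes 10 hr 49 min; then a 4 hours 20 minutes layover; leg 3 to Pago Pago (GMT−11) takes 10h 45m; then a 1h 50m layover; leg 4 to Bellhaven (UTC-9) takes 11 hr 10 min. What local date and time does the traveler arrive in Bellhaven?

Convert departure to UTC: 04:20 + 9:30 = 13:50 UTC on Jan 8.
Add 7 hours and 59 minutes leg 1 → 21:49 UTC.
Add 4 hours and 3 minutes layover in Calgary → 01:52 UTC (Jan 9).
Add 10 hours and 49 minutes leg 2 → 12:41 UTC.
Add 4 hours 20 minutes layover in Auckland → 17:01 UTC.
Add 10 hours and 45 minutes leg 3 → 03:46 UTC (Jan 10).
Add 1 hour 50 minutes layover in Pago Pago → 05:36 UTC.
Add 11 hours 10 minutes leg 4 → 16:46 UTC.
Bellhaven is UTC−9:00, so local arrival = 16:46 − 9:00 = 07:46 on Jan 10.

07:46 on January 10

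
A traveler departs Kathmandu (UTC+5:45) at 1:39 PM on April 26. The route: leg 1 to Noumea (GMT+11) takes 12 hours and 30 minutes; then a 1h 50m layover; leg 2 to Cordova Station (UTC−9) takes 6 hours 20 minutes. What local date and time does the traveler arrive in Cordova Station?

Convert departure to UTC: 1:39 PM − 5:45 = 7:54 AM UTC on Apr 26.
Add 12 hours 30 minutes leg 1 → 8:24 PM UTC.
Add 1 hour 50 minutes layover in Noumea → 10:14 PM UTC.
Add 6 hours 20 minutes leg 2 → 4:34 AM UTC (Apr 27).
Cordova Station is UTC−9:00, so local arrival = 4:34 AM − 9:00 = 7:34 PM on Apr 26.

7:34 PM on April 26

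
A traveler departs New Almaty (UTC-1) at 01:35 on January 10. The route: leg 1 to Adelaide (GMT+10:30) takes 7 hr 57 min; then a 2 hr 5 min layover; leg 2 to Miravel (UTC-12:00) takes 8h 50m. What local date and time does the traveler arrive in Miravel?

09:27 on January 10

Convert departure to UTC: 01:35 + 1:00 = 02:35 UTC on Jan 10.
Add 7 hours and 57 minutes leg 1 → 10:32 UTC.
Add 2 hours and 5 minutes layover in Adelaide → 12:37 UTC.
Add 8 hours 50 minutes leg 2 → 21:27 UTC.
Miravel is UTC−12:00, so local arrival = 21:27 − 12:00 = 09:27 on Jan 10.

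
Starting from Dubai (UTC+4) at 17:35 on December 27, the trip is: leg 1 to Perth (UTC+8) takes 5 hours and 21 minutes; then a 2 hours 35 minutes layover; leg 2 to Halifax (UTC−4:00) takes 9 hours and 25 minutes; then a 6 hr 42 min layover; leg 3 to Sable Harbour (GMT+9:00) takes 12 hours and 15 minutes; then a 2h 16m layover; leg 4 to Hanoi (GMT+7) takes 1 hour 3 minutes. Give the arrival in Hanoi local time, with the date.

12:12 on Dec 29

Convert departure to UTC: 17:35 − 4:00 = 13:35 UTC on Dec 27.
Add 5 hours and 21 minutes leg 1 → 18:56 UTC.
Add 2 hours 35 minutes layover in Perth → 21:31 UTC.
Add 9 hours 25 minutes leg 2 → 06:56 UTC (Dec 28).
Add 6 hours 42 minutes layover in Halifax → 13:38 UTC.
Add 12 hours and 15 minutes leg 3 → 01:53 UTC (Dec 29).
Add 2 hours 16 minutes layover in Sable Harbour → 04:09 UTC.
Add 1 hour and 3 minutes leg 4 → 05:12 UTC.
Hanoi is UTC+7:00, so local arrival = 05:12 + 7:00 = 12:12 on Dec 29.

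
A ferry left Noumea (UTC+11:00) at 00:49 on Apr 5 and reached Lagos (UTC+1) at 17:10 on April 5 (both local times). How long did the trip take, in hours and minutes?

Lagos is 10:00 behind Noumea.
Clock-face elapsed time (ignoring zones) is 16 hours 21 minutes.
Actual elapsed = 16 hours 21 minutes + 10:00 = 26 hours 21 minutes.

26 hours 21 minutes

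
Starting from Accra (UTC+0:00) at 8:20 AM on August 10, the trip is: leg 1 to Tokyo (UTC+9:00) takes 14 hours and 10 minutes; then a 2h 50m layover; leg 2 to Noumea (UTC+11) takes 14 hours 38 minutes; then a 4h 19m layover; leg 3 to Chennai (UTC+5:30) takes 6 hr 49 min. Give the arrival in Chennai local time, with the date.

Accra is at UTC+0, so departure is already 8:20 AM UTC on Aug 10.
Add 14 hours and 10 minutes leg 1 → 10:30 PM UTC.
Add 2 hours 50 minutes layover in Tokyo → 1:20 AM UTC (Aug 11).
Add 14 hours 38 minutes leg 2 → 3:58 PM UTC.
Add 4 hours and 19 minutes layover in Noumea → 8:17 PM UTC.
Add 6 hours 49 minutes leg 3 → 3:06 AM UTC (Aug 12).
Chennai is UTC+5:30, so local arrival = 3:06 AM + 5:30 = 8:36 AM on Aug 12.

8:36 AM on Aug 12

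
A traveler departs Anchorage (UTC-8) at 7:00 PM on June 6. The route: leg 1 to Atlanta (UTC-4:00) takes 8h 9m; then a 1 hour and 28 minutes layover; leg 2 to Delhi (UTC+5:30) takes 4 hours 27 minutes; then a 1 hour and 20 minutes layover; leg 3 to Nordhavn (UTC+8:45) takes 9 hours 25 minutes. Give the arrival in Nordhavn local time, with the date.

Convert departure to UTC: 7:00 PM + 8:00 = 3:00 AM UTC on Jun 7.
Add 8 hours 9 minutes leg 1 → 11:09 AM UTC.
Add 1 hour 28 minutes layover in Atlanta → 12:37 PM UTC.
Add 4 hours 27 minutes leg 2 → 5:04 PM UTC.
Add 1 hour 20 minutes layover in Delhi → 6:24 PM UTC.
Add 9 hours and 25 minutes leg 3 → 3:49 AM UTC (Jun 8).
Nordhavn is UTC+8:45, so local arrival = 3:49 AM + 8:45 = 12:34 PM on Jun 8.

12:34 PM on June 8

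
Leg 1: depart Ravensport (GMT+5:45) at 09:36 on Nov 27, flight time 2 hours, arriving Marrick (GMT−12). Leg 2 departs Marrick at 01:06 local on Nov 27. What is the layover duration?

Convert departure to UTC: 09:36 − 5:45 = 03:51 UTC on Nov 27.
Add 2 hours flight time → 05:51 UTC.
Marrick is UTC−12:00, so local arrival = 05:51 − 12:00 = 17:51 on Nov 26.
Layover = 01:06 − 17:51 (+1 day) = 7 hours 15 minutes.

7 hours 15 minutes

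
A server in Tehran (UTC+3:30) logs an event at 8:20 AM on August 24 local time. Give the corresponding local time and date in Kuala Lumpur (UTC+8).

In UTC: 8:20 AM − 3:30 = 4:50 AM on Aug 24.
Kuala Lumpur is UTC+8:00: 4:50 AM + 8:00 = 12:50 PM on Aug 24.

12:50 PM on August 24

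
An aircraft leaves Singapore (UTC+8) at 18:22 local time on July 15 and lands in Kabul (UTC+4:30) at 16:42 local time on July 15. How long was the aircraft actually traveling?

Departure in UTC: 18:22 − 8:00 = 10:22 on Jul 15.
Arrival in UTC: 16:42 − 4:30 = 12:12 on Jul 15.
Elapsed = 12:12 − 10:22 = 1 hour 50 minutes.

1 hour 50 minutes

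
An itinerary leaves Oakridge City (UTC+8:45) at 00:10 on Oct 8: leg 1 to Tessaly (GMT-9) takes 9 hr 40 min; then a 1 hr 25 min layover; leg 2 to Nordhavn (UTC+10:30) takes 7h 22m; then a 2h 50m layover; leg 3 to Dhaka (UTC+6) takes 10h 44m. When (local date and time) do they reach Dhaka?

Convert departure to UTC: 00:10 − 8:45 = 15:25 UTC on Oct 7.
Add 9 hours 40 minutes leg 1 → 01:05 UTC (Oct 8).
Add 1 hour and 25 minutes layover in Tessaly → 02:30 UTC.
Add 7 hours and 22 minutes leg 2 → 09:52 UTC.
Add 2 hours and 50 minutes layover in Nordhavn → 12:42 UTC.
Add 10 hours and 44 minutes leg 3 → 23:26 UTC.
Dhaka is UTC+6:00, so local arrival = 23:26 + 6:00 = 05:26 on Oct 9.

05:26 on Oct 9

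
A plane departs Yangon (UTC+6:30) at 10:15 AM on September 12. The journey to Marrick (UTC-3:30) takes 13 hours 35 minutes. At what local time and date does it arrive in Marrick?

Marrick is 10:00 behind Yangon.
After 13 hours and 35 minutes it is 11:50 PM in Yangon.
Shift by the zone difference: 11:50 PM − 10:00 = 1:50 PM on Sep 12 in Marrick.

1:50 PM on September 12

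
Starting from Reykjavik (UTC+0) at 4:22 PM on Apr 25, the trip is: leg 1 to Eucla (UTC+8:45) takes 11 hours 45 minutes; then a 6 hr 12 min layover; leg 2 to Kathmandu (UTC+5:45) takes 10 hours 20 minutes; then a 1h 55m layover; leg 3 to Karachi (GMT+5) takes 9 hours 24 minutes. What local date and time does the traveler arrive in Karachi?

12:58 PM on Apr 27

Reykjavik is at UTC+0, so departure is already 4:22 PM UTC on Apr 25.
Add 11 hours and 45 minutes leg 1 → 4:07 AM UTC (Apr 26).
Add 6 hours 12 minutes layover in Eucla → 10:19 AM UTC.
Add 10 hours and 20 minutes leg 2 → 8:39 PM UTC.
Add 1 hour 55 minutes layover in Kathmandu → 10:34 PM UTC.
Add 9 hours and 24 minutes leg 3 → 7:58 AM UTC (Apr 27).
Karachi is UTC+5:00, so local arrival = 7:58 AM + 5:00 = 12:58 PM on Apr 27.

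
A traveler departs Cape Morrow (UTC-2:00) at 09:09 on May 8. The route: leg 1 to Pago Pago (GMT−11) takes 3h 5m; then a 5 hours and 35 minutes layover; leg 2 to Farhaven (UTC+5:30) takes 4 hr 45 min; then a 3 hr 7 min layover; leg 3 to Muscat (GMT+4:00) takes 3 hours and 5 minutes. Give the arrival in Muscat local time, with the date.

Convert departure to UTC: 09:09 + 2:00 = 11:09 UTC on May 8.
Add 3 hours 5 minutes leg 1 → 14:14 UTC.
Add 5 hours and 35 minutes layover in Pago Pago → 19:49 UTC.
Add 4 hours and 45 minutes leg 2 → 00:34 UTC (May 9).
Add 3 hours 7 minutes layover in Farhaven → 03:41 UTC.
Add 3 hours and 5 minutes leg 3 → 06:46 UTC.
Muscat is UTC+4:00, so local arrival = 06:46 + 4:00 = 10:46 on May 9.

10:46 on May 9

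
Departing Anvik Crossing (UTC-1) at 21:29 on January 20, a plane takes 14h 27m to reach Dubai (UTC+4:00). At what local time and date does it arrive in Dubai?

Convert departure to UTC: 21:29 + 1:00 = 22:29 UTC on Jan 20.
Add 14 hours and 27 minutes travel time → 12:56 UTC (Jan 21).
Dubai is UTC+4:00, so local arrival = 12:56 + 4:00 = 16:56 on Jan 21.

16:56 on January 21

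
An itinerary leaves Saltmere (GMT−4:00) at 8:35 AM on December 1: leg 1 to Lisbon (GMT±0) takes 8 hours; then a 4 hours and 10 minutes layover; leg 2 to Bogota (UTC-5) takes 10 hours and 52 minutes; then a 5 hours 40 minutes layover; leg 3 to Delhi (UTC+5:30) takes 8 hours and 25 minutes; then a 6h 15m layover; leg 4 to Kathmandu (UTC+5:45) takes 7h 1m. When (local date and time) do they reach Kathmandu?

8:43 PM on Dec 3

Convert departure to UTC: 8:35 AM + 4:00 = 12:35 PM UTC on Dec 1.
Add 8 hours leg 1 → 8:35 PM UTC.
Add 4 hours 10 minutes layover in Lisbon → 12:45 AM UTC (Dec 2).
Add 10 hours and 52 minutes leg 2 → 11:37 AM UTC.
Add 5 hours 40 minutes layover in Bogota → 5:17 PM UTC.
Add 8 hours 25 minutes leg 3 → 1:42 AM UTC (Dec 3).
Add 6 hours 15 minutes layover in Delhi → 7:57 AM UTC.
Add 7 hours 1 minute leg 4 → 2:58 PM UTC.
Kathmandu is UTC+5:45, so local arrival = 2:58 PM + 5:45 = 8:43 PM on Dec 3.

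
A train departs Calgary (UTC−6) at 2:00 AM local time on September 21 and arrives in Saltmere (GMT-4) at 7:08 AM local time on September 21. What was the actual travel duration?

3 hours 8 minutes

Departure in UTC: 2:00 AM + 6:00 = 8:00 AM on Sep 21.
Arrival in UTC: 7:08 AM + 4:00 = 11:08 AM on Sep 21.
Elapsed = 11:08 AM − 8:00 AM = 3 hours 8 minutes.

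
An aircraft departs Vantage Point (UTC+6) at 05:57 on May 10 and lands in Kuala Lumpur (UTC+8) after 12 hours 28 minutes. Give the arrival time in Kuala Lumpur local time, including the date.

20:25 on May 10

Convert departure to UTC: 05:57 − 6:00 = 23:57 UTC on May 9.
Add 12 hours and 28 minutes travel time → 12:25 UTC (May 10).
Kuala Lumpur is UTC+8:00, so local arrival = 12:25 + 8:00 = 20:25 on May 10.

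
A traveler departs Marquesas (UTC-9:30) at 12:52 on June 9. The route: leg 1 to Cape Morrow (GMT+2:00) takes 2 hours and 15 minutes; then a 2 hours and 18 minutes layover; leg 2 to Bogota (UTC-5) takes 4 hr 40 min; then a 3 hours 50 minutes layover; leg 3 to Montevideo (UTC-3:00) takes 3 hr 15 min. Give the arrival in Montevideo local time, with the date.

11:40 on June 10

Convert departure to UTC: 12:52 + 9:30 = 22:22 UTC on Jun 9.
Add 2 hours and 15 minutes leg 1 → 00:37 UTC (Jun 10).
Add 2 hours 18 minutes layover in Cape Morrow → 02:55 UTC.
Add 4 hours and 40 minutes leg 2 → 07:35 UTC.
Add 3 hours and 50 minutes layover in Bogota → 11:25 UTC.
Add 3 hours and 15 minutes leg 3 → 14:40 UTC.
Montevideo is UTC−3:00, so local arrival = 14:40 − 3:00 = 11:40 on Jun 10.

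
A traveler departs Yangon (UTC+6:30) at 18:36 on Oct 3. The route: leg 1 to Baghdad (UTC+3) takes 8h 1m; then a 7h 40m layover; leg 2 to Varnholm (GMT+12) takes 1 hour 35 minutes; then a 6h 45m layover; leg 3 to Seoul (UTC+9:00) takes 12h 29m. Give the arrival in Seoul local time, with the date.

Convert departure to UTC: 18:36 − 6:30 = 12:06 UTC on Oct 3.
Add 8 hours 1 minute leg 1 → 20:07 UTC.
Add 7 hours 40 minutes layover in Baghdad → 03:47 UTC (Oct 4).
Add 1 hour and 35 minutes leg 2 → 05:22 UTC.
Add 6 hours and 45 minutes layover in Varnholm → 12:07 UTC.
Add 12 hours and 29 minutes leg 3 → 00:36 UTC (Oct 5).
Seoul is UTC+9:00, so local arrival = 00:36 + 9:00 = 09:36 on Oct 5.

09:36 on Oct 5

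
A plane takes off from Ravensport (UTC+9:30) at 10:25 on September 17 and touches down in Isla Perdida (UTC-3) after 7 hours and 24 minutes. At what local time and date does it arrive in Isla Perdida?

Isla Perdida is 12:30 behind Ravensport.
After 7 hours 24 minutes it is 17:49 in Ravensport.
Shift by the zone difference: 17:49 − 12:30 = 05:19 on Sep 17 in Isla Perdida.

05:19 on September 17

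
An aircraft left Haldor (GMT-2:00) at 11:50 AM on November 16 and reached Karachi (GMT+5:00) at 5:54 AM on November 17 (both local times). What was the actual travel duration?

Departure in UTC: 11:50 AM + 2:00 = 1:50 PM on Nov 16.
Arrival in UTC: 5:54 AM − 5:00 = 12:54 AM on Nov 17.
Elapsed = 12:54 AM − 1:50 PM (+1 day) = 11 hours 4 minutes.

11 hours 4 minutes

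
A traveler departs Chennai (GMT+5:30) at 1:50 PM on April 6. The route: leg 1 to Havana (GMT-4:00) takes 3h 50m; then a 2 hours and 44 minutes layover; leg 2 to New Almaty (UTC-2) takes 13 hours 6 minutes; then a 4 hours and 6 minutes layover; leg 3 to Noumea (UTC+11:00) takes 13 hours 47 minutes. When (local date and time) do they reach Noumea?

8:53 AM on Apr 8

Convert departure to UTC: 1:50 PM − 5:30 = 8:20 AM UTC on Apr 6.
Add 3 hours 50 minutes leg 1 → 12:10 PM UTC.
Add 2 hours and 44 minutes layover in Havana → 2:54 PM UTC.
Add 13 hours and 6 minutes leg 2 → 4:00 AM UTC (Apr 7).
Add 4 hours 6 minutes layover in New Almaty → 8:06 AM UTC.
Add 13 hours 47 minutes leg 3 → 9:53 PM UTC.
Noumea is UTC+11:00, so local arrival = 9:53 PM + 11:00 = 8:53 AM on Apr 8.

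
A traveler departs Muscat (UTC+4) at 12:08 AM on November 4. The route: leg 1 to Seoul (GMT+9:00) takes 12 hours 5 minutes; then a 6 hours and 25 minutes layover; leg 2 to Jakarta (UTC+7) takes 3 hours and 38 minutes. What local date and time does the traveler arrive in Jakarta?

Convert departure to UTC: 12:08 AM − 4:00 = 8:08 PM UTC on Nov 3.
Add 12 hours 5 minutes leg 1 → 8:13 AM UTC (Nov 4).
Add 6 hours and 25 minutes layover in Seoul → 2:38 PM UTC.
Add 3 hours and 38 minutes leg 2 → 6:16 PM UTC.
Jakarta is UTC+7:00, so local arrival = 6:16 PM + 7:00 = 1:16 AM on Nov 5.

1:16 AM on November 5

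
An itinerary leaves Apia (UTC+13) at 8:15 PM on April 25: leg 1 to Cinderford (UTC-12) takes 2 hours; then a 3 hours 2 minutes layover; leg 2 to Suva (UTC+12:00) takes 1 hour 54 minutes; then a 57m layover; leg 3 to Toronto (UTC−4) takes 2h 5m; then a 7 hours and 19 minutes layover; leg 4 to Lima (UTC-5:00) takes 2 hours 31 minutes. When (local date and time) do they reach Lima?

Convert departure to UTC: 8:15 PM − 13:00 = 7:15 AM UTC on Apr 25.
Add 2 hours leg 1 → 9:15 AM UTC.
Add 3 hours and 2 minutes layover in Cinderford → 12:17 PM UTC.
Add 1 hour and 54 minutes leg 2 → 2:11 PM UTC.
Add 57 minutes layover in Suva → 3:08 PM UTC.
Add 2 hours and 5 minutes leg 3 → 5:13 PM UTC.
Add 7 hours and 19 minutes layover in Toronto → 12:32 AM UTC (Apr 26).
Add 2 hours 31 minutes leg 4 → 3:03 AM UTC.
Lima is UTC−5:00, so local arrival = 3:03 AM − 5:00 = 10:03 PM on Apr 25.

10:03 PM on Apr 25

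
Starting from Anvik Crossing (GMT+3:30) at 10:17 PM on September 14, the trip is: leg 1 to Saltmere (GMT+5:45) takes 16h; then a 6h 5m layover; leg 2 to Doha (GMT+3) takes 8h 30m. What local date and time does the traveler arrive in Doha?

4:22 AM on September 16

Convert departure to UTC: 10:17 PM − 3:30 = 6:47 PM UTC on Sep 14.
Add 16 hours leg 1 → 10:47 AM UTC (Sep 15).
Add 6 hours 5 minutes layover in Saltmere → 4:52 PM UTC.
Add 8 hours 30 minutes leg 2 → 1:22 AM UTC (Sep 16).
Doha is UTC+3:00, so local arrival = 1:22 AM + 3:00 = 4:22 AM on Sep 16.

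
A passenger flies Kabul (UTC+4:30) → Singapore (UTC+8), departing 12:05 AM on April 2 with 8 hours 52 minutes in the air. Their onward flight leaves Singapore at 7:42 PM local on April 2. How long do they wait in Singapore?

Convert departure to UTC: 12:05 AM − 4:30 = 7:35 PM UTC on Apr 1.
Add 8 hours and 52 minutes flight time → 4:27 AM UTC (Apr 2).
Singapore is UTC+8:00, so local arrival = 4:27 AM + 8:00 = 12:27 PM on Apr 2.
Layover = 7:42 PM − 12:27 PM = 7 hours 15 minutes.

7 hours 15 minutes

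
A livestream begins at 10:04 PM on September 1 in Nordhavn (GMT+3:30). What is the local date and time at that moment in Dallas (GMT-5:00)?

In UTC: 10:04 PM − 3:30 = 6:34 PM on Sep 1.
Dallas is UTC−5:00: 6:34 PM − 5:00 = 1:34 PM on Sep 1.

1:34 PM on September 1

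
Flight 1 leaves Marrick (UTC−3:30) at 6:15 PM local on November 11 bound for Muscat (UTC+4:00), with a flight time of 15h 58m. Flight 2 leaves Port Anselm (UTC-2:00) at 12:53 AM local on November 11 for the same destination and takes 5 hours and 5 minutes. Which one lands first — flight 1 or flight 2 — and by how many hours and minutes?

the second, by 29 hours 45 minutes

Flight 1 in UTC: 6:15 PM + 3:30 = 9:45 PM on Nov 11.
+15 hours and 58 minutes → arrive 1:43 PM UTC on Nov 12.
Flight 2 in UTC: 12:53 AM + 2:00 = 2:53 AM on Nov 11.
+5 hours 5 minutes → arrive 7:58 AM UTC on Nov 11.
Flight 2 lands earlier by 29 hours 45 minutes.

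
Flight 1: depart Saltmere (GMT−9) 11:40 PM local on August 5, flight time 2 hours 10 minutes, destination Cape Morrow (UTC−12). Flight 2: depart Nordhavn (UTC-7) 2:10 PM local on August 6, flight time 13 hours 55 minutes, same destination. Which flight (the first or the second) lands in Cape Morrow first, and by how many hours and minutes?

the first, by 24 hours 15 minutes

Flight 1 in UTC: 11:40 PM + 9:00 = 8:40 AM on Aug 6.
+2 hours and 10 minutes → arrive 10:50 AM UTC on Aug 6.
Flight 2 in UTC: 2:10 PM + 7:00 = 9:10 PM on Aug 6.
+13 hours and 55 minutes → arrive 11:05 AM UTC on Aug 7.
Flight 1 lands earlier by 24 hours 15 minutes.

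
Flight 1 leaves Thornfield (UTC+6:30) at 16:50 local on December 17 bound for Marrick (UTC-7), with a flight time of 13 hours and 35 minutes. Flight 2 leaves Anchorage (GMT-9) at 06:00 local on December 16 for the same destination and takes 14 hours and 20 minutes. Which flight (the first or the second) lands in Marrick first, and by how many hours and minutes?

the second, by 18 hours 35 minutes

Flight 1 in UTC: 16:50 − 6:30 = 10:20 on Dec 17.
+13 hours 35 minutes → arrive 23:55 UTC on Dec 17.
Flight 2 in UTC: 06:00 + 9:00 = 15:00 on Dec 16.
+14 hours 20 minutes → arrive 05:20 UTC on Dec 17.
Flight 2 lands earlier by 18 hours 35 minutes.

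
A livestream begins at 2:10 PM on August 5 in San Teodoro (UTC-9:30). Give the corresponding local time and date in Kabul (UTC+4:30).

In UTC: 2:10 PM + 9:30 = 11:40 PM on Aug 5.
Kabul is UTC+4:30: 11:40 PM + 4:30 = 4:10 AM on Aug 6.

4:10 AM on August 6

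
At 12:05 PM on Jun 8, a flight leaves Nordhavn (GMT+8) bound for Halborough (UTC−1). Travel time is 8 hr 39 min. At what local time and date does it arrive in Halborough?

Convert departure to UTC: 12:05 PM − 8:00 = 4:05 AM UTC on Jun 8.
Add 8 hours 39 minutes travel time → 12:44 PM UTC.
Halborough is UTC−1:00, so local arrival = 12:44 PM − 1:00 = 11:44 AM on Jun 8.

11:44 AM on June 8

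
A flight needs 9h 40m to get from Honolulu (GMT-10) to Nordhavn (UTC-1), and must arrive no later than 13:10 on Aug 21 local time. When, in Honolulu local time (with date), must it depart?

18:30 on August 20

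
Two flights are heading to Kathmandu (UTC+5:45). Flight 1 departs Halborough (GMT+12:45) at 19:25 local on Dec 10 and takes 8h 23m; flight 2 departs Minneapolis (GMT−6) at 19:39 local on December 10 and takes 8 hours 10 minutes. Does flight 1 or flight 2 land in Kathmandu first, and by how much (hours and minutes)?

the first, by 18 hours 46 minutes

Flight 1 in UTC: 19:25 − 12:45 = 06:40 on Dec 10.
+8 hours and 23 minutes → arrive 15:03 UTC on Dec 10.
Flight 2 in UTC: 19:39 + 6:00 = 01:39 on Dec 11.
+8 hours and 10 minutes → arrive 09:49 UTC on Dec 11.
Flight 1 lands earlier by 18 hours 46 minutes.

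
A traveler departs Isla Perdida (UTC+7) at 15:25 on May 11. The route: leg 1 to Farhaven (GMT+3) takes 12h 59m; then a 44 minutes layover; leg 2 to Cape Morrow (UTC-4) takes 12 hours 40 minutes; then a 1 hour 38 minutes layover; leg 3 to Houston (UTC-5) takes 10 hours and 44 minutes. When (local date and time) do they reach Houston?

18:10 on May 12

Convert departure to UTC: 15:25 − 7:00 = 08:25 UTC on May 11.
Add 12 hours and 59 minutes leg 1 → 21:24 UTC.
Add 44 minutes layover in Farhaven → 22:08 UTC.
Add 12 hours 40 minutes leg 2 → 10:48 UTC (May 12).
Add 1 hour 38 minutes layover in Cape Morrow → 12:26 UTC.
Add 10 hours 44 minutes leg 3 → 23:10 UTC.
Houston is UTC−5:00, so local arrival = 23:10 − 5:00 = 18:10 on May 12.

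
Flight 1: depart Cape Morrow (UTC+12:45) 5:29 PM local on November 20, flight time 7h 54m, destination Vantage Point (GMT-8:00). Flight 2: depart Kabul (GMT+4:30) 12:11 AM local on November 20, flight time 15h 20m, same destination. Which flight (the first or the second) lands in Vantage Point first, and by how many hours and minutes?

Flight 1 in UTC: 5:29 PM − 12:45 = 4:44 AM on Nov 20.
+7 hours and 54 minutes → arrive 12:38 PM UTC on Nov 20.
Flight 2 in UTC: 12:11 AM − 4:30 = 7:41 PM on Nov 19.
+15 hours and 20 minutes → arrive 11:01 AM UTC on Nov 20.
Flight 2 lands earlier by 1 hour 37 minutes.

the second, by 1 hour 37 minutes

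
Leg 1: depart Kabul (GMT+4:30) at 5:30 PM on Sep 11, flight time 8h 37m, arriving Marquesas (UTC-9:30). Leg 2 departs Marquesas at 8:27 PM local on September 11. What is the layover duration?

Convert departure to UTC: 5:30 PM − 4:30 = 1:00 PM UTC on Sep 11.
Add 8 hours 37 minutes flight time → 9:37 PM UTC.
Marquesas is UTC−9:30, so local arrival = 9:37 PM − 9:30 = 12:07 PM on Sep 11.
Layover = 8:27 PM − 12:07 PM = 8 hours 20 minutes.

8 hours 20 minutes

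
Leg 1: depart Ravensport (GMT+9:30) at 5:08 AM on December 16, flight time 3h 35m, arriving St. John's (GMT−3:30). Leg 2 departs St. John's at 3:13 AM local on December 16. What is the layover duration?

7 hours 30 minutes

Convert departure to UTC: 5:08 AM − 9:30 = 7:38 PM UTC on Dec 15.
Add 3 hours and 35 minutes flight time → 11:13 PM UTC.
St. John's is UTC−3:30, so local arrival = 11:13 PM − 3:30 = 7:43 PM on Dec 15.
Layover = 3:13 AM − 7:43 PM (+1 day) = 7 hours 30 minutes.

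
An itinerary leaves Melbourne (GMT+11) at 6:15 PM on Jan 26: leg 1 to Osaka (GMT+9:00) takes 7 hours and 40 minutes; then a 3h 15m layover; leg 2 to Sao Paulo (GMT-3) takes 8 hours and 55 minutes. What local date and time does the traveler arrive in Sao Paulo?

12:05 AM on January 27

Convert departure to UTC: 6:15 PM − 11:00 = 7:15 AM UTC on Jan 26.
Add 7 hours and 40 minutes leg 1 → 2:55 PM UTC.
Add 3 hours and 15 minutes layover in Osaka → 6:10 PM UTC.
Add 8 hours and 55 minutes leg 2 → 3:05 AM UTC (Jan 27).
Sao Paulo is UTC−3:00, so local arrival = 3:05 AM − 3:00 = 12:05 AM on Jan 27.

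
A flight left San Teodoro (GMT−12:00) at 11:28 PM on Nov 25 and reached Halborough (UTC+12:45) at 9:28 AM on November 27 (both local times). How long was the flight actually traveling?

9 hours 15 minutes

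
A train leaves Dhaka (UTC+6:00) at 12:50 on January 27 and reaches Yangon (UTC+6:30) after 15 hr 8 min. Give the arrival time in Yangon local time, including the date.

Convert departure to UTC: 12:50 − 6:00 = 06:50 UTC on Jan 27.
Add 15 hours and 8 minutes travel time → 21:58 UTC.
Yangon is UTC+6:30, so local arrival = 21:58 + 6:30 = 04:28 on Jan 28.

04:28 on Jan 28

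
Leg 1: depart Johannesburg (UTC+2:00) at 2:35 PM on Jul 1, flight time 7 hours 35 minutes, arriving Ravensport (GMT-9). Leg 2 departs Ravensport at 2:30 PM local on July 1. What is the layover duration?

3 hours 20 minutes

Convert departure to UTC: 2:35 PM − 2:00 = 12:35 PM UTC on Jul 1.
Add 7 hours 35 minutes flight time → 8:10 PM UTC.
Ravensport is UTC−9:00, so local arrival = 8:10 PM − 9:00 = 11:10 AM on Jul 1.
Layover = 2:30 PM − 11:10 AM = 3 hours 20 minutes.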